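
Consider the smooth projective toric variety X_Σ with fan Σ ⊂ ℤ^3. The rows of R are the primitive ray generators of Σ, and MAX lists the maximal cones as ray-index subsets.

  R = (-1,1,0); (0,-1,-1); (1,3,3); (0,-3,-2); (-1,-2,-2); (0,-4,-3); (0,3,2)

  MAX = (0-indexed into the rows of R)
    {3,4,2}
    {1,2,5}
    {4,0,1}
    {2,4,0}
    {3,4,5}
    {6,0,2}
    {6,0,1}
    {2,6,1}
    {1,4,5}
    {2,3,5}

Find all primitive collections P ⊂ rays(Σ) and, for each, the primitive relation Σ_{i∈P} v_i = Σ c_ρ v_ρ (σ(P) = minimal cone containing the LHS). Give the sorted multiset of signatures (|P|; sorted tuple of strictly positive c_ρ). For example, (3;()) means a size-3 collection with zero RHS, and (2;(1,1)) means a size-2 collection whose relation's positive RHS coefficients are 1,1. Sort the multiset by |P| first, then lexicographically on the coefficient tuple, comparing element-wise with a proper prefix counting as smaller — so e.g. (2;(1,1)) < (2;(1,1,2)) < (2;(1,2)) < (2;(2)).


The 9 primitive collections of Σ (r=7, n=3):

  P = {3,6}:  v_{3} + v_{6} = 0  ⟹  sig = (2;())
  P = {0,3}:  v_{0} + v_{3} = v_{4}  ⟹  sig = (2;(1))
  P = {1,3}:  v_{1} + v_{3} = v_{5}  ⟹  sig = (2;(1))
  P = {4,6}:  v_{4} + v_{6} = v_{0}  ⟹  sig = (2;(1))
  P = {5,6}:  v_{5} + v_{6} = v_{1}  ⟹  sig = (2;(1))
  P = {0,5}:  v_{0} + v_{5} = v_{1} + v_{4}  ⟹  sig = (2;(1,1))
  P = {1,2,4}:  v_{1} + v_{2} + v_{4} = 0  ⟹  sig = (3;())
  P = {0,1,2}:  v_{0} + v_{1} + v_{2} = v_{6}  ⟹  sig = (3;(1))
  P = {2,4,5}:  v_{2} + v_{4} + v_{5} = v_{3}  ⟹  sig = (3;(1))

Sorted signature multiset PRS(X):
    |P|=2: 6 collections, coeffs (), (1), (1), (1), (1), (1,1)
    |P|=3: 3 collections, coeffs (), (1), (1)


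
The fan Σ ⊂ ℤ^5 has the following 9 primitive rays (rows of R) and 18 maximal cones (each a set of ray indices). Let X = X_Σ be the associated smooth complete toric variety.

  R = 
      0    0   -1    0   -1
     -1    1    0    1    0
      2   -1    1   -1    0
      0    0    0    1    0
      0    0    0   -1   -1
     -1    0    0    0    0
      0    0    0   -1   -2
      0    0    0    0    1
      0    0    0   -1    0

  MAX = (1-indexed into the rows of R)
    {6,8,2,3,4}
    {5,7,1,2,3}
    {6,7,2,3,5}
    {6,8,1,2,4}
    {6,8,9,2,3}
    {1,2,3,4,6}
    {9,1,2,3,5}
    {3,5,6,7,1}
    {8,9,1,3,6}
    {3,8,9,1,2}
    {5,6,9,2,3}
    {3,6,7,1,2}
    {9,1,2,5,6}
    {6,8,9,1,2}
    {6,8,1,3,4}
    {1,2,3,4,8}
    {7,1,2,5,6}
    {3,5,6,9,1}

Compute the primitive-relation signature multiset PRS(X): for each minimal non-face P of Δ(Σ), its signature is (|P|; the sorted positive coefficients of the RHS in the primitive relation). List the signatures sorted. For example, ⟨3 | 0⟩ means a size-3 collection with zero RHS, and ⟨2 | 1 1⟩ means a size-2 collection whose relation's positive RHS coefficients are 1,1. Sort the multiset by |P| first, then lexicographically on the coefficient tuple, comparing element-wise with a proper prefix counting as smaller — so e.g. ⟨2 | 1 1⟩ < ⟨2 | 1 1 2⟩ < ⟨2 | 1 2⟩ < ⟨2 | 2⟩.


The 9 primitive collections of Σ (r=9, n=5):

  • {4,9}:  v_{4} + v_{9} = 0  so sig = ⟨2 | 0⟩
  • {5,8}:  v_{5} + v_{8} = v_{9}  so sig = ⟨2 | 1⟩
  • {7,8}:  v_{7} + v_{8} = v_{5}  so sig = ⟨2 | 1⟩
  • {4,5}:  v_{4} + v_{5} = v_{1} + v_{2} + v_{3} + v_{6}  so sig = ⟨2 | 1 1 1 1⟩
  • {7,9}:  v_{7} + v_{9} = 2·v_{5}  so sig = ⟨2 | 2⟩
  • {4,7}:  v_{4} + v_{7} = 2·v_{1} + 2·v_{2} + 2·v_{3} + 2·v_{6}  so sig = ⟨2 | 2 2 2 2⟩
  • {1,2,3,6,8}:  v_{1} + v_{2} + v_{3} + v_{6} + v_{8} = 0  so sig = ⟨5 | 0⟩
  • {1,2,3,5,6}:  v_{1} + v_{2} + v_{3} + v_{5} + v_{6} = v_{7}  so sig = ⟨5 | 1⟩
  • {1,2,3,6,9}:  v_{1} + v_{2} + v_{3} + v_{6} + v_{9} = v_{5}  so sig = ⟨5 | 1⟩

Sorted signature multiset PRS(X):
    ⟨2 | 0⟩
    ⟨2 | 1⟩
    ⟨2 | 1⟩
    ⟨2 | 1 1 1 1⟩
    ⟨2 | 2⟩
    ⟨2 | 2 2 2 2⟩
    ⟨5 | 0⟩
    ⟨5 | 1⟩
    ⟨5 | 1⟩


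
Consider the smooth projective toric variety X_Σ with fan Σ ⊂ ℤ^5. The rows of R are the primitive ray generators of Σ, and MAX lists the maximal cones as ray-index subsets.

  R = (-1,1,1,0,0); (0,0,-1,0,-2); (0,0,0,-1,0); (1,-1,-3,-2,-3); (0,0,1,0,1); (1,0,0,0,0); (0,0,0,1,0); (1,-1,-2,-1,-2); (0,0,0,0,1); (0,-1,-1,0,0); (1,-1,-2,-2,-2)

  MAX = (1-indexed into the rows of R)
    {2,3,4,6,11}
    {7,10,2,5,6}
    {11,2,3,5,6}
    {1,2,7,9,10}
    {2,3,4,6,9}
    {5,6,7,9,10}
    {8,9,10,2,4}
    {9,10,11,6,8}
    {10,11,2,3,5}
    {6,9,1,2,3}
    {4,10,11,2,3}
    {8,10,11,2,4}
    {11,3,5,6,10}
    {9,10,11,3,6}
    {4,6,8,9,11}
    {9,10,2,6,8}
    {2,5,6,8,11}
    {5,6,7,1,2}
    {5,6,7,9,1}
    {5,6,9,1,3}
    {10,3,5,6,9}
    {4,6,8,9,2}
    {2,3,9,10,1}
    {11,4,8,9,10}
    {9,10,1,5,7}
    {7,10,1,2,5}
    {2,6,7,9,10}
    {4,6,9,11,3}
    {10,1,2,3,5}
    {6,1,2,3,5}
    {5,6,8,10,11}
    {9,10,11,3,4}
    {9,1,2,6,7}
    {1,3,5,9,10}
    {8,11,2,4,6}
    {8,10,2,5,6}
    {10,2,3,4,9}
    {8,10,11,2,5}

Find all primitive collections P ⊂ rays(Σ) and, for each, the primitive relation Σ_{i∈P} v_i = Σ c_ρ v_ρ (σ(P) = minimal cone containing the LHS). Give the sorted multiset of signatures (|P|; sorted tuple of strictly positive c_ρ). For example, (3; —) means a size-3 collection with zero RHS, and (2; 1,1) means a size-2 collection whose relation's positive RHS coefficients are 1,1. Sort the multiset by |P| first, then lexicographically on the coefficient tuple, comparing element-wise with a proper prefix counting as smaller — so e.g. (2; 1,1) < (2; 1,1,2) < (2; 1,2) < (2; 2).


|primitive collections| = 17. Relations:

  • {3,7}:  v_{3} + v_{7} = 0  so sig = (2; —)
  • {3,8}:  v_{3} + v_{8} = v_{11}  so sig = (2; 1)
  • {4,5}:  v_{4} + v_{5} = v_{11}  so sig = (2; 1)
  • {7,11}:  v_{7} + v_{11} = v_{8}  so sig = (2; 1)
  • {1,8}:  v_{1} + v_{8} = v_{2} + v_{3}  so sig = (2; 1,1)
  • {4,7}:  v_{4} + v_{7} = v_{2} + v_{8} + v_{9}  so sig = (2; 1,1,1)
  • {7,8}:  v_{7} + v_{8} = v_{2} + v_{6} + v_{10}  so sig = (2; 1,1,1)
  • {1,11}:  v_{1} + v_{11} = v_{2} + 2·v_{3}  so sig = (2; 1,2)
  • {1,4}:  v_{1} + v_{4} = 2·v_{2} + 2·v_{3} + v_{9}  so sig = (2; 1,2,2)
  • {1,6,10}:  v_{1} + v_{6} + v_{10} = 0  so sig = (3; —)
  • {2,5,9}:  v_{2} + v_{5} + v_{9} = 0  so sig = (3; —)
  • {2,9,11}:  v_{2} + v_{9} + v_{11} = v_{4}  so sig = (3; 1)
  • {5,8,9}:  v_{5} + v_{8} + v_{9} = v_{3} + v_{6} + v_{10}  so sig = (3; 1,1,1)
  • {5,9,11}:  v_{5} + v_{9} + v_{11} = 2·v_{3} + v_{6} + v_{10}  so sig = (3; 1,1,2)
  • {4,6,10}:  v_{4} + v_{6} + v_{10} = 2·v_{8} + v_{9}  so sig = (3; 1,2)
  • {2,3,6,10}:  v_{2} + v_{3} + v_{6} + v_{10} = v_{8}  so sig = (4; 1)
  • {2,6,10,11}:  v_{2} + v_{6} + v_{10} + v_{11} = 2·v_{8}  so sig = (4; 2)

Sorted signature multiset PRS(X):
{ (2; —),  (2; 1) ×3,  (2; 1,1),  (2; 1,1,1) ×2,  (2; 1,2),  (2; 1,2,2),  (3; —) ×2,  (3; 1),  (3; 1,1,1),  (3; 1,1,2),  (3; 1,2),  (4; 1),  (4; 2) }


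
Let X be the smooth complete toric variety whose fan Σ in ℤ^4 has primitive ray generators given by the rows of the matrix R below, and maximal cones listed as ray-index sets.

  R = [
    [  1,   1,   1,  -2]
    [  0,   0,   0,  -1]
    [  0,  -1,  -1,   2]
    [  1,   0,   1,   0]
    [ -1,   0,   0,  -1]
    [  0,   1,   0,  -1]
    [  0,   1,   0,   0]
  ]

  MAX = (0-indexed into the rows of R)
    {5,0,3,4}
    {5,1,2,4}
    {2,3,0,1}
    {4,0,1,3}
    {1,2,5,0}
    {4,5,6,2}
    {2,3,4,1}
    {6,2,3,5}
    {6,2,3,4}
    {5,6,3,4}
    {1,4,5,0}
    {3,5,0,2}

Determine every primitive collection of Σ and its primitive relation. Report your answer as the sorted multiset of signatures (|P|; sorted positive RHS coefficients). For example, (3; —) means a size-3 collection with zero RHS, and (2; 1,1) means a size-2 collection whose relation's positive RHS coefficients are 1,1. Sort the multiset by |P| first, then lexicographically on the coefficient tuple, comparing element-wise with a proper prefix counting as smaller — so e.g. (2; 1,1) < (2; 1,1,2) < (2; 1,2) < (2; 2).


|primitive collections| = 5. Relations:

  P={1,6}:  v_{1} + v_{6} = v_{5} — sig = (2; 1)
  P={0,6}:  v_{0} + v_{6} = v_{3} + 2·v_{5} — sig = (2; 1,2)
  P={0,2,4}:  v_{0} + v_{2} + v_{4} = v_{1} — sig = (3; 1)
  P={1,3,5}:  v_{1} + v_{3} + v_{5} = v_{0} — sig = (3; 1)
  P={2,3,4,5}:  v_{2} + v_{3} + v_{4} + v_{5} = 0 — sig = (4; —)

Sorted signature multiset PRS(X):
{ (2; 1),  (2; 1,2),  (3; 1) ×2,  (4; —) }


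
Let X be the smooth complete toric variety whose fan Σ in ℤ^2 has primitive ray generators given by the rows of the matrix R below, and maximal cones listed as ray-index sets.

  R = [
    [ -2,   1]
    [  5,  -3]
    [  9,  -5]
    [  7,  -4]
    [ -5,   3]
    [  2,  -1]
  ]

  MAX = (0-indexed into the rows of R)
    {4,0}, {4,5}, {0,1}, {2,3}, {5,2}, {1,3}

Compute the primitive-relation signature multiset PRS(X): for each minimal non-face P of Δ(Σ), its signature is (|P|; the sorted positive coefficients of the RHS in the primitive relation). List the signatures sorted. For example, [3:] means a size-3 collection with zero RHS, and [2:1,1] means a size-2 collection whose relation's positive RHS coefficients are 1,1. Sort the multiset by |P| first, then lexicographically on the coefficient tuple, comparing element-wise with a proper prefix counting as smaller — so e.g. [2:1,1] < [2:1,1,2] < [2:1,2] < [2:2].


Minimal non-faces — 9 found among 6 rays, 6 max cones:

  • {0,5}:  v_{0} + v_{5} = 0  so sig = [2:]
  • {1,4}:  v_{1} + v_{4} = 0  so sig = [2:]
  • {0,2}:  v_{0} + v_{2} = v_{3}  so sig = [2:1]
  • {0,3}:  v_{0} + v_{3} = v_{1}  so sig = [2:1]
  • {1,5}:  v_{1} + v_{5} = v_{3}  so sig = [2:1]
  • {3,4}:  v_{3} + v_{4} = v_{5}  so sig = [2:1]
  • {3,5}:  v_{3} + v_{5} = v_{2}  so sig = [2:1]
  • {1,2}:  v_{1} + v_{2} = 2·v_{3}  so sig = [2:2]
  • {2,4}:  v_{2} + v_{4} = 2·v_{5}  so sig = [2:2]

Sorted signature multiset PRS(X):
{ [2:] ×2,  [2:1] ×5,  [2:2] ×2 }


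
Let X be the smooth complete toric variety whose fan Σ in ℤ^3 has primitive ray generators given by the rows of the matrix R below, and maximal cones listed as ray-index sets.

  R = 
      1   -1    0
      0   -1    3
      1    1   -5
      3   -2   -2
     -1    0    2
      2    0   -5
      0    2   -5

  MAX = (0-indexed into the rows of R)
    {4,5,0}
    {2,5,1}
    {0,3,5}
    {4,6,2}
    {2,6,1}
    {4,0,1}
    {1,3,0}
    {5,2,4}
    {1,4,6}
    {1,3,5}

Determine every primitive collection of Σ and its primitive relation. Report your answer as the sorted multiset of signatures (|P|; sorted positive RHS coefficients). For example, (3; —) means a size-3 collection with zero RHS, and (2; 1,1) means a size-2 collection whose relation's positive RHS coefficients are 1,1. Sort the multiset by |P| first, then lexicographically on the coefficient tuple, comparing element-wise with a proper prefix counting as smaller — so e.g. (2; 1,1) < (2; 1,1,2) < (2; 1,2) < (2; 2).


|primitive collections| = 9. Relations:

  P = {0,2}:  v_{0} + v_{2} = v_{5} ; sig = (2; 1)
  P = {0,6}:  v_{0} + v_{6} = v_{2} ; sig = (2; 1)
  P = {3,6}:  v_{3} + v_{6} = v_{1} + v_{2} + v_{5} ; sig = (2; 1,1,1)
  P = {2,3}:  v_{2} + v_{3} = v_{1} + 2·v_{5} ; sig = (2; 1,2)
  P = {3,4}:  v_{3} + v_{4} = 2·v_{0} ; sig = (2; 2)
  P = {5,6}:  v_{5} + v_{6} = 2·v_{2} ; sig = (2; 2)
  P = {1,2,4}:  v_{1} + v_{2} + v_{4} = 0 ; sig = (3; —)
  P = {0,1,5}:  v_{0} + v_{1} + v_{5} = v_{3} ; sig = (3; 1)
  P = {1,4,5}:  v_{1} + v_{4} + v_{5} = v_{0} ; sig = (3; 1)

Sorted signature multiset PRS(X):
    (2; 1)
    (2; 1)
    (2; 1,1,1)
    (2; 1,2)
    (2; 2)
    (2; 2)
    (3; —)
    (3; 1)
    (3; 1)


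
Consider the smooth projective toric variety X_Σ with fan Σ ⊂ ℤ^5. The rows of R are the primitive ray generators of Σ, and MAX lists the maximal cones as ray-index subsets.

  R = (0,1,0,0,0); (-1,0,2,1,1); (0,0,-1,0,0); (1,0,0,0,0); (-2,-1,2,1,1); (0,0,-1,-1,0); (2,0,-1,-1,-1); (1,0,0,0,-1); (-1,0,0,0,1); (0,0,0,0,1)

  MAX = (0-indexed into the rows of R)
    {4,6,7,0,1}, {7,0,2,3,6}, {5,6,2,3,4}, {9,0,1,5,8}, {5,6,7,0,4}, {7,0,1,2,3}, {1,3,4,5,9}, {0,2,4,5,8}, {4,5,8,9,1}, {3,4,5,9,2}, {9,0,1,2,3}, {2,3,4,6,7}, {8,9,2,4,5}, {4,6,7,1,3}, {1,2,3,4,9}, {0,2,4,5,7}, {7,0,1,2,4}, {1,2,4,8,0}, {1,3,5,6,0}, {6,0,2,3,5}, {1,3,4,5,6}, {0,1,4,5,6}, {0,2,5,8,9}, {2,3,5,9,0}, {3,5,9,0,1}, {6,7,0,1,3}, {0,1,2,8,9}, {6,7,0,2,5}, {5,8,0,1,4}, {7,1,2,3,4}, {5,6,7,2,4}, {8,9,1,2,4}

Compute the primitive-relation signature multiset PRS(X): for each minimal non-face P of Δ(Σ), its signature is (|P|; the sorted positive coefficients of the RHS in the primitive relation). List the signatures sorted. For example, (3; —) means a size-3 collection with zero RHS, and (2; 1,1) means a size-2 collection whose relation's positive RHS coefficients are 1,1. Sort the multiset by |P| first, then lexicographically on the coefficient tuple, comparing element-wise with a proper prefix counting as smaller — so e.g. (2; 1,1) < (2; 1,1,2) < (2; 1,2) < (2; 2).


Primitive collections (12):

  • {7,8}:  v_{7} + v_{8} = 0  so sig = (2; —)
  • {3,8}:  v_{3} + v_{8} = v_{9}  so sig = (2; 1)
  • {7,9}:  v_{7} + v_{9} = v_{3}  so sig = (2; 1)
  • {6,8}:  v_{6} + v_{8} = v_{3} + v_{5}  so sig = (2; 1,1)
  • {6,9}:  v_{6} + v_{9} = 2·v_{3} + v_{5}  so sig = (2; 1,2)
  • {0,3,4}:  v_{0} + v_{3} + v_{4} = v_{1}  so sig = (3; 1)
  • {1,2,5}:  v_{1} + v_{2} + v_{5} = v_{8}  so sig = (3; 1)
  • {1,2,6}:  v_{1} + v_{2} + v_{6} = v_{3}  so sig = (3; 1)
  • {3,5,7}:  v_{3} + v_{5} + v_{7} = v_{6}  so sig = (3; 1)
  • {0,4,9}:  v_{0} + v_{4} + v_{9} = v_{1} + v_{8}  so sig = (3; 1,1)
  • {1,5,7}:  v_{1} + v_{5} + v_{7} = v_{0} + v_{4} + v_{6}  so sig = (3; 1,1,1)
  • {0,2,4,6}:  v_{0} + v_{2} + v_{4} + v_{6} = 0  so sig = (4; —)

Sorted signature multiset PRS(X):
[(2; —), (2; 1), (2; 1), (2; 1,1), (2; 1,2), (3; 1), (3; 1), (3; 1), (3; 1), (3; 1,1), (3; 1,1,1), (4; —)]


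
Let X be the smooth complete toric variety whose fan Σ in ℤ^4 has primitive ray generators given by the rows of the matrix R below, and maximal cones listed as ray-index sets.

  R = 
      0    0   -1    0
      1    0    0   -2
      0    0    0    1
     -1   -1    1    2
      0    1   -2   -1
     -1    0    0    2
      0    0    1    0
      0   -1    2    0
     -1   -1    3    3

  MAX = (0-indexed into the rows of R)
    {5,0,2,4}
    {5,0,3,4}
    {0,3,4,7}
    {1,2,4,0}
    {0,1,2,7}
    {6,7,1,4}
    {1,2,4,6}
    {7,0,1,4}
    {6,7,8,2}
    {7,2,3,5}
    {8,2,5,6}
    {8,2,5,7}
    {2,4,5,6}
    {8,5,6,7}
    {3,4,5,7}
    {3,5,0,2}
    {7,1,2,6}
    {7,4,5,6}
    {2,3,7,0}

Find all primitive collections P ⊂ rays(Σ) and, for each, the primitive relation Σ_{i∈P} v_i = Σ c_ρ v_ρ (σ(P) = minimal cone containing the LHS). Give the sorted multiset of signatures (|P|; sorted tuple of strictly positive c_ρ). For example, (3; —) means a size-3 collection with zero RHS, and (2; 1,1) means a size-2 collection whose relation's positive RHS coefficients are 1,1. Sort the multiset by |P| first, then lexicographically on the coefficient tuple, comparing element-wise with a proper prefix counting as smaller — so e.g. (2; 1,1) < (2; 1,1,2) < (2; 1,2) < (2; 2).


|primitive collections| = 12. Relations:

  • {0,6}:  v_{0} + v_{6} = 0 — sig = (2; —)
  • {1,5}:  v_{1} + v_{5} = 0 — sig = (2; —)
  • {1,3}:  v_{1} + v_{3} = v_{0} + v_{7} — sig = (2; 1,1)
  • {3,6}:  v_{3} + v_{6} = v_{5} + v_{7} — sig = (2; 1,1)
  • {4,8}:  v_{4} + v_{8} = v_{5} + v_{6} — sig = (2; 1,1)
  • {0,8}:  v_{0} + v_{8} = v_{2} + v_{5} + v_{7} — sig = (2; 1,1,1)
  • {1,8}:  v_{1} + v_{8} = v_{2} + v_{6} + v_{7} — sig = (2; 1,1,1)
  • {3,8}:  v_{3} + v_{8} = v_{2} + 2·v_{5} + 2·v_{7} — sig = (2; 1,2,2)
  • {2,4,7}:  v_{2} + v_{4} + v_{7} = 0 — sig = (3; —)
  • {0,5,7}:  v_{0} + v_{5} + v_{7} = v_{3} — sig = (3; 1)
  • {2,3,4}:  v_{2} + v_{3} + v_{4} = v_{0} + v_{5} — sig = (3; 1,1)
  • {2,5,6,7}:  v_{2} + v_{5} + v_{6} + v_{7} = v_{8} — sig = (4; 1)

Sorted signature multiset PRS(X):
    (2; —)
    (2; —)
    (2; 1,1)
    (2; 1,1)
    (2; 1,1)
    (2; 1,1,1)
    (2; 1,1,1)
    (2; 1,2,2)
    (3; —)
    (3; 1)
    (3; 1,1)
    (4; 1)


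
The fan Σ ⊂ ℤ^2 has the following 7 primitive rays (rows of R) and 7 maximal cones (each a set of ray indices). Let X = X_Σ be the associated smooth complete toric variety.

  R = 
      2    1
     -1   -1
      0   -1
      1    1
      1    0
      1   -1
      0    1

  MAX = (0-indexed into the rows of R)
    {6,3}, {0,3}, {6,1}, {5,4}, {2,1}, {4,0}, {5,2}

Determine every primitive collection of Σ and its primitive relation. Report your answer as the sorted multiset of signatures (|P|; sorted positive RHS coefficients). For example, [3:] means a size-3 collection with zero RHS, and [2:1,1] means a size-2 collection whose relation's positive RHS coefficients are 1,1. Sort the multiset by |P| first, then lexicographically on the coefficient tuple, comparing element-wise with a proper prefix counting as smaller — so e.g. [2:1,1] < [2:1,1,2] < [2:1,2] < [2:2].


Σ has 14 primitive collections:

  P={1,3}:  v_{1} + v_{3} = 0  →  sig = [2:]
  P={2,6}:  v_{2} + v_{6} = 0  →  sig = [2:]
  P={0,1}:  v_{0} + v_{1} = v_{4}  →  sig = [2:1]
  P={1,4}:  v_{1} + v_{4} = v_{2}  →  sig = [2:1]
  P={2,3}:  v_{2} + v_{3} = v_{4}  →  sig = [2:1]
  P={2,4}:  v_{2} + v_{4} = v_{5}  →  sig = [2:1]
  P={3,4}:  v_{3} + v_{4} = v_{0}  →  sig = [2:1]
  P={4,6}:  v_{4} + v_{6} = v_{3}  →  sig = [2:1]
  P={5,6}:  v_{5} + v_{6} = v_{4}  →  sig = [2:1]
  P={0,2}:  v_{0} + v_{2} = 2·v_{4}  →  sig = [2:2]
  P={0,6}:  v_{0} + v_{6} = 2·v_{3}  →  sig = [2:2]
  P={1,5}:  v_{1} + v_{5} = 2·v_{2}  →  sig = [2:2]
  P={3,5}:  v_{3} + v_{5} = 2·v_{4}  →  sig = [2:2]
  P={0,5}:  v_{0} + v_{5} = 3·v_{4}  →  sig = [2:3]

Signatures (|P|; sorted positive RHS coefficients), sorted:
    [2:]
    [2:]
    [2:1]
    [2:1]
    [2:1]
    [2:1]
    [2:1]
    [2:1]
    [2:1]
    [2:2]
    [2:2]
    [2:2]
    [2:2]
    [2:3]


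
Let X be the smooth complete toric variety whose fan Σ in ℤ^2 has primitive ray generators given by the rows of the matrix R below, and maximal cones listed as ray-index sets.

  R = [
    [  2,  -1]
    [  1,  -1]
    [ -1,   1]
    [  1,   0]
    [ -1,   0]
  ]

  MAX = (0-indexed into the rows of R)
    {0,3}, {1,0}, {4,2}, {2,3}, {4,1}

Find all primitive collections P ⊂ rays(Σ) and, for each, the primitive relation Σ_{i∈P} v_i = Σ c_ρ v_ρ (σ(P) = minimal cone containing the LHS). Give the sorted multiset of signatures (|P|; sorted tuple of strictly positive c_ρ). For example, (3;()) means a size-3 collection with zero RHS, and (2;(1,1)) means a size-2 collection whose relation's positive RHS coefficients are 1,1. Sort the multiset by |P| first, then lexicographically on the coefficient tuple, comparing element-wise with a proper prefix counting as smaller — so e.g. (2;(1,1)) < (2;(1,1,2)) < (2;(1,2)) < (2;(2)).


|primitive collections| = 5. Relations:

  {1,2}:  v_{1} + v_{2} = 0 — sig = (2;())
  {3,4}:  v_{3} + v_{4} = 0 — sig = (2;())
  {0,2}:  v_{0} + v_{2} = v_{3} — sig = (2;(1))
  {0,4}:  v_{0} + v_{4} = v_{1} — sig = (2;(1))
  {1,3}:  v_{1} + v_{3} = v_{0} — sig = (2;(1))

Sorted signature multiset PRS(X):
{ (2;()) ×2,  (2;(1)) ×3 }


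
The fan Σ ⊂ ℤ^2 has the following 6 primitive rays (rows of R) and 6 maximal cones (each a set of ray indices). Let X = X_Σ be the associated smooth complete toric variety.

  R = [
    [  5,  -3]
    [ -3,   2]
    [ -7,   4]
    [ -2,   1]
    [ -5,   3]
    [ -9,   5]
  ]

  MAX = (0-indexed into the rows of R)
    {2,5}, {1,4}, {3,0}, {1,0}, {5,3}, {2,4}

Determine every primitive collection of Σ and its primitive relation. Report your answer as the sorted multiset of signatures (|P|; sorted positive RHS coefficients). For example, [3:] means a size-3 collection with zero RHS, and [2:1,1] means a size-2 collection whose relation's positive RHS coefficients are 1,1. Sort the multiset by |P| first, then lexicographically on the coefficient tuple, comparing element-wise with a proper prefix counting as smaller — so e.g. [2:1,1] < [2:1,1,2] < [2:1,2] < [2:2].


Δ(Σ) — 6 vertices, 9 min non-faces:

  P={0,4}:  v_{0} + v_{4} = 0 — sig = [2:]
  P={0,2}:  v_{0} + v_{2} = v_{3} — sig = [2:1]
  P={1,3}:  v_{1} + v_{3} = v_{4} — sig = [2:1]
  P={2,3}:  v_{2} + v_{3} = v_{5} — sig = [2:1]
  P={3,4}:  v_{3} + v_{4} = v_{2} — sig = [2:1]
  P={1,5}:  v_{1} + v_{5} = v_{2} + v_{4} — sig = [2:1,1]
  P={0,5}:  v_{0} + v_{5} = 2·v_{3} — sig = [2:2]
  P={1,2}:  v_{1} + v_{2} = 2·v_{4} — sig = [2:2]
  P={4,5}:  v_{4} + v_{5} = 2·v_{2} — sig = [2:2]

Sorted signature multiset PRS(X):
{ [2:],  [2:1] ×4,  [2:1,1],  [2:2] ×3 }


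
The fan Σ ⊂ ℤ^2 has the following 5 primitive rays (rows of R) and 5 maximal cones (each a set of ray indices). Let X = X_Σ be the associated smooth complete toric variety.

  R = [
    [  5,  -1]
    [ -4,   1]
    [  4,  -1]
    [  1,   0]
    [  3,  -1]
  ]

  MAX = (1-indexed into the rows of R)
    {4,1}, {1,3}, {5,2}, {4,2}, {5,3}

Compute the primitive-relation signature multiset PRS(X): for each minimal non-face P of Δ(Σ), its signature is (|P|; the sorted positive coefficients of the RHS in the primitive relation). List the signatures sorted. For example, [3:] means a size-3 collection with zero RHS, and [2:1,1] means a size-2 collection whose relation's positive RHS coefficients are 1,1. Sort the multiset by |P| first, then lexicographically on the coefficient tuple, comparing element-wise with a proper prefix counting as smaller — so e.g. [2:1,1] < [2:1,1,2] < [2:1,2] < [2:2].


5 minimal non-faces of Δ(Σ) (on 5 rays):

  {2,3}:  v_{2} + v_{3} = 0  ⇒ sig = [2:]
  {1,2}:  v_{1} + v_{2} = v_{4}  ⇒ sig = [2:1]
  {3,4}:  v_{3} + v_{4} = v_{1}  ⇒ sig = [2:1]
  {4,5}:  v_{4} + v_{5} = v_{3}  ⇒ sig = [2:1]
  {1,5}:  v_{1} + v_{5} = 2·v_{3}  ⇒ sig = [2:2]

so the primitive-relation signature multiset is
[[2:], [2:1], [2:1], [2:1], [2:2]]


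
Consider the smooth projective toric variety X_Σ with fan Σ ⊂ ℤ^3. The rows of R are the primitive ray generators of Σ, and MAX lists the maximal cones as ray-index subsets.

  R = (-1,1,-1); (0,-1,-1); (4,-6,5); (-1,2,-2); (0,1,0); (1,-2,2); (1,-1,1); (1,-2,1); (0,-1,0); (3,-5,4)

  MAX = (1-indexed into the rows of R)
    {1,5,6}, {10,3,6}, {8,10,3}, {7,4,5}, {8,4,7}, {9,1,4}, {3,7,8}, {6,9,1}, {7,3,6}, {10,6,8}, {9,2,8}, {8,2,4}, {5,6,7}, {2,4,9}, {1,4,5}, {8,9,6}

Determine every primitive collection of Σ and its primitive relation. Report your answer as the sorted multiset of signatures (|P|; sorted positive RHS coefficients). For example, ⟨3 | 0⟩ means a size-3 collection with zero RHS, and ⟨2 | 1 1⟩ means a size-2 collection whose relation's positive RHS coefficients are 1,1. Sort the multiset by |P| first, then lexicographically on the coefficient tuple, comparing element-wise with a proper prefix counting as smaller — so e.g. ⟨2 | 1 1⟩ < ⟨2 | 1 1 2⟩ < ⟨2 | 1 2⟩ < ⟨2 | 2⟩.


|primitive collections| = 24. Relations:

  P={1,7}:  v_{1} + v_{7} = 0  so sig = ⟨2 | 0⟩
  P={4,6}:  v_{4} + v_{6} = 0  so sig = ⟨2 | 0⟩
  P={5,9}:  v_{5} + v_{9} = 0  so sig = ⟨2 | 0⟩
  P={1,3}:  v_{1} + v_{3} = v_{10}  so sig = ⟨2 | 1⟩
  P={1,8}:  v_{1} + v_{8} = v_{9}  so sig = ⟨2 | 1⟩
  P={5,8}:  v_{5} + v_{8} = v_{7}  so sig = ⟨2 | 1⟩
  P={7,9}:  v_{7} + v_{9} = v_{8}  so sig = ⟨2 | 1⟩
  P={7,10}:  v_{7} + v_{10} = v_{3}  so sig = ⟨2 | 1⟩
  P={1,10}:  v_{1} + v_{10} = v_{6} + v_{8}  so sig = ⟨2 | 1 1⟩
  P={2,5}:  v_{2} + v_{5} = v_{4} + v_{8}  so sig = ⟨2 | 1 1⟩
  P={2,6}:  v_{2} + v_{6} = v_{8} + v_{9}  so sig = ⟨2 | 1 1⟩
  P={3,9}:  v_{3} + v_{9} = v_{8} + v_{10}  so sig = ⟨2 | 1 1⟩
  P={4,10}:  v_{4} + v_{10} = v_{7} + v_{8}  so sig = ⟨2 | 1 1⟩
  P={1,2}:  v_{1} + v_{2} = v_{4} + 2·v_{9}  so sig = ⟨2 | 1 2⟩
  P={2,7}:  v_{2} + v_{7} = v_{4} + 2·v_{8}  so sig = ⟨2 | 1 2⟩
  P={3,4}:  v_{3} + v_{4} = 2·v_{7} + v_{8}  so sig = ⟨2 | 1 2⟩
  P={5,10}:  v_{5} + v_{10} = v_{6} + 2·v_{7}  so sig = ⟨2 | 1 2⟩
  P={9,10}:  v_{9} + v_{10} = v_{6} + 2·v_{8}  so sig = ⟨2 | 1 2⟩
  P={2,3}:  v_{2} + v_{3} = v_{7} + 3·v_{8}  so sig = ⟨2 | 1 3⟩
  P={3,5}:  v_{3} + v_{5} = v_{6} + 3·v_{7}  so sig = ⟨2 | 1 3⟩
  P={2,10}:  v_{2} + v_{10} = 3·v_{8}  so sig = ⟨2 | 3⟩
  P={4,8,9}:  v_{4} + v_{8} + v_{9} = v_{2}  so sig = ⟨3 | 1⟩
  P={6,7,8}:  v_{6} + v_{7} + v_{8} = v_{10}  so sig = ⟨3 | 1⟩
  P={3,6,8}:  v_{3} + v_{6} + v_{8} = 2·v_{10}  so sig = ⟨3 | 2⟩

Signatures (|P|; sorted positive RHS coefficients), sorted:
{ ⟨2 | 0⟩ ×3,  ⟨2 | 1⟩ ×5,  ⟨2 | 1 1⟩ ×5,  ⟨2 | 1 2⟩ ×5,  ⟨2 | 1 3⟩ ×2,  ⟨2 | 3⟩,  ⟨3 | 1⟩ ×2,  ⟨3 | 2⟩ }


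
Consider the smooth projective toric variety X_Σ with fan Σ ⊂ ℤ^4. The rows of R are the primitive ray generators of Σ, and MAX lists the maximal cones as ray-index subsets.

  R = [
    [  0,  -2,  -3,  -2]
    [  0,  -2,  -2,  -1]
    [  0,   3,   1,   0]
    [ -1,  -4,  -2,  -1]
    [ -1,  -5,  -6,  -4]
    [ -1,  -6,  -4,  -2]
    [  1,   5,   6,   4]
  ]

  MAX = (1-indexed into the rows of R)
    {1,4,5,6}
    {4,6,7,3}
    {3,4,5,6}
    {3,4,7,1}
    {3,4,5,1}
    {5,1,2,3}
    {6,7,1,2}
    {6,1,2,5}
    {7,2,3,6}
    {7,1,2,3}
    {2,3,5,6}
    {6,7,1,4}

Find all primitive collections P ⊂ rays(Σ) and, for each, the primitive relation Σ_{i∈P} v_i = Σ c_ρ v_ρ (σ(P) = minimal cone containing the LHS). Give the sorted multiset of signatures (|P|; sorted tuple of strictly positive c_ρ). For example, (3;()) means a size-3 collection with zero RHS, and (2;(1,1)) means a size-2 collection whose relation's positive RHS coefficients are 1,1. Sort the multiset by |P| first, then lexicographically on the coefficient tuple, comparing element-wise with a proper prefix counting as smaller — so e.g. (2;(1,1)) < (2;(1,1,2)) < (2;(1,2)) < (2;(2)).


|primitive collections| = 3. Relations:

  P={5,7}:  v_{5} + v_{7} = 0 — sig = (2;())
  P={2,4}:  v_{2} + v_{4} = v_{6} — sig = (2;(1))
  P={1,3,6}:  v_{1} + v_{3} + v_{6} = v_{5} — sig = (3;(1))

Sorted signature multiset PRS(X):
    (2;())
    (2;(1))
    (3;(1))


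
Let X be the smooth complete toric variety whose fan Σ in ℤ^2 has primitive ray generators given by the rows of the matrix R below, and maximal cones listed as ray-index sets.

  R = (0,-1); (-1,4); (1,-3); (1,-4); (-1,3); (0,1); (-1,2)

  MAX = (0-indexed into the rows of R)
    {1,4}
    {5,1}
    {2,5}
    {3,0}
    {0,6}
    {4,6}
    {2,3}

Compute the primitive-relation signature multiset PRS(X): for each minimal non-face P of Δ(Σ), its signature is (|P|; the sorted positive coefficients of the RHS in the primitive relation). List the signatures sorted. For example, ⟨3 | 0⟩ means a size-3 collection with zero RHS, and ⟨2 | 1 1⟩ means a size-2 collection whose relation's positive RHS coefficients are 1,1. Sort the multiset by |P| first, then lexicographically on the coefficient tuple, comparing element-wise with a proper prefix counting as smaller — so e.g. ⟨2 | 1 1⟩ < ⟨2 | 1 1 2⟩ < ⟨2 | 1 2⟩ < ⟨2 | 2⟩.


14 collections generate NE(X_Σ); each relation:

  • {0,5}:  v_{0} + v_{5} = 0 ; sig = ⟨2 | 0⟩
  • {1,3}:  v_{1} + v_{3} = 0 ; sig = ⟨2 | 0⟩
  • {2,4}:  v_{2} + v_{4} = 0 ; sig = ⟨2 | 0⟩
  • {0,1}:  v_{0} + v_{1} = v_{4} ; sig = ⟨2 | 1⟩
  • {0,2}:  v_{0} + v_{2} = v_{3} ; sig = ⟨2 | 1⟩
  • {0,4}:  v_{0} + v_{4} = v_{6} ; sig = ⟨2 | 1⟩
  • {1,2}:  v_{1} + v_{2} = v_{5} ; sig = ⟨2 | 1⟩
  • {2,6}:  v_{2} + v_{6} = v_{0} ; sig = ⟨2 | 1⟩
  • {3,4}:  v_{3} + v_{4} = v_{0} ; sig = ⟨2 | 1⟩
  • {3,5}:  v_{3} + v_{5} = v_{2} ; sig = ⟨2 | 1⟩
  • {4,5}:  v_{4} + v_{5} = v_{1} ; sig = ⟨2 | 1⟩
  • {5,6}:  v_{5} + v_{6} = v_{4} ; sig = ⟨2 | 1⟩
  • {1,6}:  v_{1} + v_{6} = 2·v_{4} ; sig = ⟨2 | 2⟩
  • {3,6}:  v_{3} + v_{6} = 2·v_{0} ; sig = ⟨2 | 2⟩

Hence PRS(X_Σ) =
    ⟨2 | 0⟩
    ⟨2 | 0⟩
    ⟨2 | 0⟩
    ⟨2 | 1⟩
    ⟨2 | 1⟩
    ⟨2 | 1⟩
    ⟨2 | 1⟩
    ⟨2 | 1⟩
    ⟨2 | 1⟩
    ⟨2 | 1⟩
    ⟨2 | 1⟩
    ⟨2 | 1⟩
    ⟨2 | 2⟩
    ⟨2 | 2⟩


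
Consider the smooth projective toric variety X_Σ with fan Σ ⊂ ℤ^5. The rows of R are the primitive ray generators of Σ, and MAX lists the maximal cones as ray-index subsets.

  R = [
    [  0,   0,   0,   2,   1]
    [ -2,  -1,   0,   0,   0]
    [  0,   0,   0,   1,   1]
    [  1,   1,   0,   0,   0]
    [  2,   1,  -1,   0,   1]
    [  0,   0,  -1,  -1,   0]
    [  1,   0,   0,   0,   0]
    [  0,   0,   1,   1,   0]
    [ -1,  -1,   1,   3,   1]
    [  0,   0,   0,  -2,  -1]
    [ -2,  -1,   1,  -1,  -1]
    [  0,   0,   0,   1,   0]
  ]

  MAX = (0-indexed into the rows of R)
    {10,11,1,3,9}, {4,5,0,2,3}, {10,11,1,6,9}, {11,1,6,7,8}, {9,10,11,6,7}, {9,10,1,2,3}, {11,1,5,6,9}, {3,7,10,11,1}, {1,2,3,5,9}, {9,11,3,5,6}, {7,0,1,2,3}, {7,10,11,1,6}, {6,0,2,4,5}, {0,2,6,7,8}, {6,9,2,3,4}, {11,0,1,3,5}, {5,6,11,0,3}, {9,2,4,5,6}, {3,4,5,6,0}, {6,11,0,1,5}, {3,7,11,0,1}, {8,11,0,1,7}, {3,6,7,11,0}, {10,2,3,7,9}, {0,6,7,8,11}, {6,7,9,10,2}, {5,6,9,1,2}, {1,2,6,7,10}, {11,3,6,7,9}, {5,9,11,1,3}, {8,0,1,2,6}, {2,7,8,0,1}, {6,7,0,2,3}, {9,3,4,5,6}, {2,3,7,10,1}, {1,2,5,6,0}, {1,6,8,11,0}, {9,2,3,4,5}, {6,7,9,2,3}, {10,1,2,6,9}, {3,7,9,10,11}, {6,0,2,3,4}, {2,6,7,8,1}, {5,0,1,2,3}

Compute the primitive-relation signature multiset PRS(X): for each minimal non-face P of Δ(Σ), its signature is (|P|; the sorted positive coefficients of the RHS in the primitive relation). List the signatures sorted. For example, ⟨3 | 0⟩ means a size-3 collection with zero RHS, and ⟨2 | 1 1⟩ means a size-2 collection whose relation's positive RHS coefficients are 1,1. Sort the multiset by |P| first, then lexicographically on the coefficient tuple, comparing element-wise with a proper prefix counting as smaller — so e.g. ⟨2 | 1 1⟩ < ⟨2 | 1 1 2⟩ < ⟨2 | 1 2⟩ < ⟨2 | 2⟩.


|primitive collections| = 19. Relations:

  {0,9}:  v_{0} + v_{9} = 0  so sig = ⟨2 | 0⟩
  {5,7}:  v_{5} + v_{7} = 0  so sig = ⟨2 | 0⟩
  {2,11}:  v_{2} + v_{11} = v_{0}  so sig = ⟨2 | 1⟩
  {0,10}:  v_{0} + v_{10} = v_{1} + v_{7}  so sig = ⟨2 | 1 1⟩
  {1,4}:  v_{1} + v_{4} = v_{2} + v_{5}  so sig = ⟨2 | 1 1⟩
  {3,8}:  v_{3} + v_{8} = v_{0} + v_{7}  so sig = ⟨2 | 1 1⟩
  {4,10}:  v_{4} + v_{10} = v_{2} + v_{9}  so sig = ⟨2 | 1 1⟩
  {5,10}:  v_{5} + v_{10} = v_{1} + v_{9}  so sig = ⟨2 | 1 1⟩
  {4,7}:  v_{4} + v_{7} = v_{2} + v_{3} + v_{6}  so sig = ⟨2 | 1 1 1⟩
  {4,8}:  v_{4} + v_{8} = v_{0} + v_{2} + v_{6}  so sig = ⟨2 | 1 1 1⟩
  {5,8}:  v_{5} + v_{8} = v_{0} + v_{1} + v_{6}  so sig = ⟨2 | 1 1 1⟩
  {8,9}:  v_{8} + v_{9} = v_{1} + v_{6} + v_{7}  so sig = ⟨2 | 1 1 1⟩
  {4,11}:  v_{4} + v_{11} = v_{0} + v_{3} + v_{5} + v_{6}  so sig = ⟨2 | 1 1 1 1⟩
  {8,10}:  v_{8} + v_{10} = 2·v_{1} + v_{6} + 2·v_{7}  so sig = ⟨2 | 1 2 2⟩
  {1,3,6}:  v_{1} + v_{3} + v_{6} = 0  so sig = ⟨3 | 0⟩
  {1,7,9}:  v_{1} + v_{7} + v_{9} = v_{10}  so sig = ⟨3 | 1⟩
  {3,6,10}:  v_{3} + v_{6} + v_{10} = v_{7} + v_{9}  so sig = ⟨3 | 1 1⟩
  {0,1,6,7}:  v_{0} + v_{1} + v_{6} + v_{7} = v_{8}  so sig = ⟨4 | 1⟩
  {2,3,5,6}:  v_{2} + v_{3} + v_{5} + v_{6} = v_{4}  so sig = ⟨4 | 1⟩

so the primitive-relation signature multiset is
    |P|=2: 14 collections, coeffs (), (), (1), (1,1), (1,1), (1,1), (1,1), (1,1), (1,1,1), (1,1,1), (1,1,1), (1,1,1), (1,1,1,1), (1,2,2)
    |P|=3: 3 collections, coeffs (), (1), (1,1)
    |P|=4: 2 collections, coeffs (1), (1)


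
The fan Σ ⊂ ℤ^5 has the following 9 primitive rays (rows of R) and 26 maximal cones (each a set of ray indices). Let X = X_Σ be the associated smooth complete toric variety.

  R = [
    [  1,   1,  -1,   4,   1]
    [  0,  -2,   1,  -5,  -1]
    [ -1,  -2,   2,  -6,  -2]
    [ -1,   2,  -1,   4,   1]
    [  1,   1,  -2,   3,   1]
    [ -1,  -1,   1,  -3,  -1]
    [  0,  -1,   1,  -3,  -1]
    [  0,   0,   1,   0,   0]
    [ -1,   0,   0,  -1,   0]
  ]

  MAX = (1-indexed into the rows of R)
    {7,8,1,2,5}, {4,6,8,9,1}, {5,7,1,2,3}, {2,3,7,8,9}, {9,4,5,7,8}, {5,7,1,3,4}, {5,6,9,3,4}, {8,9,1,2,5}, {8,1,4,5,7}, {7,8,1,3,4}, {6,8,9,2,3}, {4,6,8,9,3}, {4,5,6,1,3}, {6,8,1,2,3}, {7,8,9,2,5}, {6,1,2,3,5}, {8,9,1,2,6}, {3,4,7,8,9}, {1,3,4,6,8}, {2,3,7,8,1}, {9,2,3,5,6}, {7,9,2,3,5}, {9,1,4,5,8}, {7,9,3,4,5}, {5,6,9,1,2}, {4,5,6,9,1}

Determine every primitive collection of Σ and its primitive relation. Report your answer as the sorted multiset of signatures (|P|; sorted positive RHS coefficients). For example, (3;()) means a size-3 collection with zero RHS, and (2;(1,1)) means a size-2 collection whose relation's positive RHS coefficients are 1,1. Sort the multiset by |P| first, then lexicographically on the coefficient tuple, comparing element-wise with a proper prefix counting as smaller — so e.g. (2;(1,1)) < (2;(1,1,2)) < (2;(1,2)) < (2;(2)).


The 6 primitive collections of Σ (r=9, n=5):

  • {2,4}:  v_{2} + v_{4} = v_{9} — sig = (2;(1))
  • {6,7}:  v_{6} + v_{7} = v_{3} — sig = (2;(1))
  • {1,7,9}:  v_{1} + v_{7} + v_{9} = 0 — sig = (3;())
  • {5,6,8}:  v_{5} + v_{6} + v_{8} = 0 — sig = (3;())
  • {1,3,9}:  v_{1} + v_{3} + v_{9} = v_{6} — sig = (3;(1))
  • {3,5,8}:  v_{3} + v_{5} + v_{8} = v_{7} — sig = (3;(1))

Hence PRS(X_Σ) =
    |P|=2: 2 collections, coeffs (1), (1)
    |P|=3: 4 collections, coeffs (), (), (1), (1)


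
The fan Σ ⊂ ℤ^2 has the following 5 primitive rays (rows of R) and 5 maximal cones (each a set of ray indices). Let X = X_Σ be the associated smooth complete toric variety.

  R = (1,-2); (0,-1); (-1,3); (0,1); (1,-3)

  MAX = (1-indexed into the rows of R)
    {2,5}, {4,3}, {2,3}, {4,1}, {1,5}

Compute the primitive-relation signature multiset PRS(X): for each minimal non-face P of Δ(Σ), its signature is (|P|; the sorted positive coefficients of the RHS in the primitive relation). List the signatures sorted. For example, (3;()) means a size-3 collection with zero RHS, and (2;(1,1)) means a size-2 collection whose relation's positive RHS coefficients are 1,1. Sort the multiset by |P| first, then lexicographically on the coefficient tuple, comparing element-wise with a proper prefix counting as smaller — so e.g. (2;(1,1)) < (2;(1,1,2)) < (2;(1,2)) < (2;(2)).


Minimal non-faces — 5 found among 5 rays, 5 max cones:

  • {2,4}:  v_{2} + v_{4} = 0 — sig = (2;())
  • {3,5}:  v_{3} + v_{5} = 0 — sig = (2;())
  • {1,2}:  v_{1} + v_{2} = v_{5} — sig = (2;(1))
  • {1,3}:  v_{1} + v_{3} = v_{4} — sig = (2;(1))
  • {4,5}:  v_{4} + v_{5} = v_{1} — sig = (2;(1))

Signatures (|P|; sorted positive RHS coefficients), sorted:
[(2;()), (2;()), (2;(1)), (2;(1)), (2;(1))]


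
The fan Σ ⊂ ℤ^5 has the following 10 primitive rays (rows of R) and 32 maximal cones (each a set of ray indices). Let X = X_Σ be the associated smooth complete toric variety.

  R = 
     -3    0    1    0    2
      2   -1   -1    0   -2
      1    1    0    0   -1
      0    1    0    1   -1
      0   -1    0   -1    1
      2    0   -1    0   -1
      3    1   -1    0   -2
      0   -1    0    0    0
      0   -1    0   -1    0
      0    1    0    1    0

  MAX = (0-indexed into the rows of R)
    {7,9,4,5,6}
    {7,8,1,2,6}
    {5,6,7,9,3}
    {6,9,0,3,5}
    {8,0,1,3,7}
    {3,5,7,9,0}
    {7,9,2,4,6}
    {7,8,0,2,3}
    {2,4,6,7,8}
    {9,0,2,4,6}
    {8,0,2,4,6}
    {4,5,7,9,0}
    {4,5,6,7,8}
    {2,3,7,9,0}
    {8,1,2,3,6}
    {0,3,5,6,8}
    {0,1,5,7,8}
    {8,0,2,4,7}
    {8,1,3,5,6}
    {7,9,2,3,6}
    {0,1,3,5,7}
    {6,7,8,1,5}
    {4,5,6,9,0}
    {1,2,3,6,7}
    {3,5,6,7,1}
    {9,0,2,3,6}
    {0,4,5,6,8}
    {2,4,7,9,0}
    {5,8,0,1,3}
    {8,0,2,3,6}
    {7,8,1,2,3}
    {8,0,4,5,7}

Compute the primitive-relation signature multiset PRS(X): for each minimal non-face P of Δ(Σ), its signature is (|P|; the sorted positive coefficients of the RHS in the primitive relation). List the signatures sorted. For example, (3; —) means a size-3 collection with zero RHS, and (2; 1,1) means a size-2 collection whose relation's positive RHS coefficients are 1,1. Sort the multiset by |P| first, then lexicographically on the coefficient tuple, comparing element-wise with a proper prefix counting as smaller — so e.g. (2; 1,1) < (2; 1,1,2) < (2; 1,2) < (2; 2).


10 minimal non-faces of Δ(Σ) (on 10 rays):

  P = {3,4}:  v_{3} + v_{4} = 0  so sig = (2; —)
  P = {8,9}:  v_{8} + v_{9} = 0  so sig = (2; —)
  P = {2,5}:  v_{2} + v_{5} = v_{6}  so sig = (2; 1)
  P = {1,4}:  v_{1} + v_{4} = v_{5} + v_{7} + v_{8}  so sig = (2; 1,1,1)
  P = {1,9}:  v_{1} + v_{9} = v_{3} + v_{5} + v_{7}  so sig = (2; 1,1,1)
  P = {0,6,7}:  v_{0} + v_{6} + v_{7} = 0  so sig = (3; —)
  P = {0,1,2}:  v_{0} + v_{1} + v_{2} = v_{3} + v_{8}  so sig = (3; 1,1)
  P = {0,1,6}:  v_{0} + v_{1} + v_{6} = v_{3} + v_{5} + v_{8}  so sig = (3; 1,1,1)
  P = {3,5,7,8}:  v_{3} + v_{5} + v_{7} + v_{8} = v_{1}  so sig = (4; 1)
  P = {3,6,7,8}:  v_{3} + v_{6} + v_{7} + v_{8} = v_{1} + v_{2}  so sig = (4; 1,1)

Hence PRS(X_Σ) =
    (2; —)
    (2; —)
    (2; 1)
    (2; 1,1,1)
    (2; 1,1,1)
    (3; —)
    (3; 1,1)
    (3; 1,1,1)
    (4; 1)
    (4; 1,1)


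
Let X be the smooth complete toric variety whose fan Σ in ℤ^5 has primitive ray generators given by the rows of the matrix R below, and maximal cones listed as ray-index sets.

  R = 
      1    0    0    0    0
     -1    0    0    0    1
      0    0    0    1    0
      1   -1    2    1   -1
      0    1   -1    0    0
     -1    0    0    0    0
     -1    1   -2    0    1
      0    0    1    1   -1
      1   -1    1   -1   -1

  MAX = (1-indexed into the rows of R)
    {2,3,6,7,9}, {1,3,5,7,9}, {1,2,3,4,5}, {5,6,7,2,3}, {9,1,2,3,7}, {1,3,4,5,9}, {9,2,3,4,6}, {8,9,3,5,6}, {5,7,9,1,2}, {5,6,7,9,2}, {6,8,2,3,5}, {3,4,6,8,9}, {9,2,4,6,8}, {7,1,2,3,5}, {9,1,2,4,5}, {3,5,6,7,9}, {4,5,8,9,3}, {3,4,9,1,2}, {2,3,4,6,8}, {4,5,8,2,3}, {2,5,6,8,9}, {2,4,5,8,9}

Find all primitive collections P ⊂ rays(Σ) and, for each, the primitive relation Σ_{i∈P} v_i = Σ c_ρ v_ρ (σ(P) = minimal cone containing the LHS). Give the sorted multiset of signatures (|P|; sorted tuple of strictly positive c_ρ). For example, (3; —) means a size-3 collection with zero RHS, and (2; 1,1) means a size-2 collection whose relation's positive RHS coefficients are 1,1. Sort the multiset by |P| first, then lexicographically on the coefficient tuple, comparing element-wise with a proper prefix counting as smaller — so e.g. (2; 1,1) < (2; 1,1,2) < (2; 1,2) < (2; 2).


Σ has 7 primitive collections:

  • {1,6}:  v_{1} + v_{6} = 0  ⇒ sig = (2; —)
  • {4,7}:  v_{4} + v_{7} = v_{3}  ⇒ sig = (2; 1)
  • {1,8}:  v_{1} + v_{8} = v_{4} + v_{5}  ⇒ sig = (2; 1,1)
  • {7,8}:  v_{7} + v_{8} = v_{3} + v_{5} + v_{6}  ⇒ sig = (2; 1,1,1)
  • {4,5,6}:  v_{4} + v_{5} + v_{6} = v_{8}  ⇒ sig = (3; 1)
  • {2,3,5,9}:  v_{2} + v_{3} + v_{5} + v_{9} = 0  ⇒ sig = (4; —)
  • {2,3,8,9}:  v_{2} + v_{3} + v_{8} + v_{9} = v_{4} + v_{6}  ⇒ sig = (4; 1,1)

Sorted signature multiset PRS(X):
[(2; —), (2; 1), (2; 1,1), (2; 1,1,1), (3; 1), (4; —), (4; 1,1)]


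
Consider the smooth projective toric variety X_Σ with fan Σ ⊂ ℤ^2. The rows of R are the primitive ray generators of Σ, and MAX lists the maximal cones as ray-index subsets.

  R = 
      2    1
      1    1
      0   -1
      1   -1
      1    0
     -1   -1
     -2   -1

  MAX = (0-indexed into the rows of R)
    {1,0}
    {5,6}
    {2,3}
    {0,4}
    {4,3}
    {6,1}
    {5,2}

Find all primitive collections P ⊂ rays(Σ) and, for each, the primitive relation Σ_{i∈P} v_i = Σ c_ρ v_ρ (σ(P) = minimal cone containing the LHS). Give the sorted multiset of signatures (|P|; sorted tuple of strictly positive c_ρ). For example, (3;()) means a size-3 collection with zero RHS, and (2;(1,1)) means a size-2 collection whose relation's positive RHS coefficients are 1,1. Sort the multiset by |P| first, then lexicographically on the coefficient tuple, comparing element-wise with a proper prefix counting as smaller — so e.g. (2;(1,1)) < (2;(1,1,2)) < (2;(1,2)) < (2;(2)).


Δ(Σ) — 7 vertices, 14 min non-faces:

  {0,6}:  v_{0} + v_{6} = 0 — sig = (2;())
  {1,5}:  v_{1} + v_{5} = 0 — sig = (2;())
  {0,5}:  v_{0} + v_{5} = v_{4} — sig = (2;(1))
  {1,2}:  v_{1} + v_{2} = v_{4} — sig = (2;(1))
  {1,4}:  v_{1} + v_{4} = v_{0} — sig = (2;(1))
  {2,4}:  v_{2} + v_{4} = v_{3} — sig = (2;(1))
  {4,5}:  v_{4} + v_{5} = v_{2} — sig = (2;(1))
  {4,6}:  v_{4} + v_{6} = v_{5} — sig = (2;(1))
  {3,6}:  v_{3} + v_{6} = v_{2} + v_{5} — sig = (2;(1,1))
  {0,2}:  v_{0} + v_{2} = 2·v_{4} — sig = (2;(2))
  {1,3}:  v_{1} + v_{3} = 2·v_{4} — sig = (2;(2))
  {2,6}:  v_{2} + v_{6} = 2·v_{5} — sig = (2;(2))
  {3,5}:  v_{3} + v_{5} = 2·v_{2} — sig = (2;(2))
  {0,3}:  v_{0} + v_{3} = 3·v_{4} — sig = (2;(3))

Hence PRS(X_Σ) =
[(2;()), (2;()), (2;(1)), (2;(1)), (2;(1)), (2;(1)), (2;(1)), (2;(1)), (2;(1,1)), (2;(2)), (2;(2)), (2;(2)), (2;(2)), (2;(3))]
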